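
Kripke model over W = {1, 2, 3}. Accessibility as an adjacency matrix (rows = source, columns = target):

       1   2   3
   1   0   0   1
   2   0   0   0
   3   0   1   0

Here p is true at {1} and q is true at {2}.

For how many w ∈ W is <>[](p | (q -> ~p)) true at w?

2

1: successors {3}; [](p | (q -> ~p)) there: 3:T. ✓
2: no successors, so <>[](p | (q -> ~p)) fails. ✗
3: successors {2}; [](p | (q -> ~p)) there: 2:T. ✓
Satisfying worlds: {1, 3}.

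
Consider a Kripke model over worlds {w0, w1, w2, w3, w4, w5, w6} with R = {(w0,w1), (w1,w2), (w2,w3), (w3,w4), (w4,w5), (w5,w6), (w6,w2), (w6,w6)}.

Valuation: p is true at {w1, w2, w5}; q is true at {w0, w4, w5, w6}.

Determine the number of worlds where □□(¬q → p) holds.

5

w0: successors {w1}; □(¬q → p) there: w1:T. ✓
w1: successors {w2}; □(¬q → p) there: w2:F. ✗
w2: successors {w3}; □(¬q → p) there: w3:T. ✓
w3: successors {w4}; □(¬q → p) there: w4:T. ✓
w4: successors {w5}; □(¬q → p) there: w5:T. ✓
w5: successors {w6}; □(¬q → p) there: w6:T. ✓
w6: successors {w2, w6}; □(¬q → p) there: w2:F, w6:T. ✗
Satisfying worlds: {w0, w2, w3, w4, w5}.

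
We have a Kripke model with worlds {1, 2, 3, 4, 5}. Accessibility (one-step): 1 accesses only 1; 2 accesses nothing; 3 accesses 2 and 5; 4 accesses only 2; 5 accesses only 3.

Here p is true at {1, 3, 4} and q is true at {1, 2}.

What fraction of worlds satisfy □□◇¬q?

1: successors {1}; □◇¬q there: 1:F. ✗
2: no successors, so □□◇¬q holds vacuously. ✓
3: successors {2, 5}; □◇¬q there: 2:T, 5:T. ✓
4: successors {2}; □◇¬q there: 2:T. ✓
5: successors {3}; □◇¬q there: 3:F. ✗
That's 3 of 5 worlds, so 3/5.

3/5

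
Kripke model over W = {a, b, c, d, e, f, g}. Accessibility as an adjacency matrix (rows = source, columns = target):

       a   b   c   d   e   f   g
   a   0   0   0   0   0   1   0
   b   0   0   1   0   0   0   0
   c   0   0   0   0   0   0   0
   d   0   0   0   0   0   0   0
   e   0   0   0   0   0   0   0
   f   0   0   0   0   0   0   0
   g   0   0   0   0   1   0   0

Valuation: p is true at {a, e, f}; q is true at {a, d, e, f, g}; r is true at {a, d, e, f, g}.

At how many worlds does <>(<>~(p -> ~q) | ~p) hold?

a: successors {f}; <>~(p -> ~q) | ~p there: f:F. ✗
b: successors {c}; <>~(p -> ~q) | ~p there: c:T. ✓
c: no successors, so <>(<>~(p -> ~q) | ~p) fails. ✗
d: no successors, so <>(<>~(p -> ~q) | ~p) fails. ✗
e: no successors, so <>(<>~(p -> ~q) | ~p) fails. ✗
f: no successors, so <>(<>~(p -> ~q) | ~p) fails. ✗
g: successors {e}; <>~(p -> ~q) | ~p there: e:F. ✗
Satisfying worlds: {b}.

1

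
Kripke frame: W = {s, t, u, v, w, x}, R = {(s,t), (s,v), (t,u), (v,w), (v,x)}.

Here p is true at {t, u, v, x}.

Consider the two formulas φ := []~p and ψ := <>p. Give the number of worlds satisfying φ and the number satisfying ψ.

For []~p:
s: successors {t, v}; ~p there: t:F, v:F. ✗
t: successors {u}; ~p there: u:F. ✗
u: no successors, so []~p holds vacuously. ✓
v: successors {w, x}; ~p there: w:T, x:F. ✗
w: no successors, so []~p holds vacuously. ✓
x: no successors, so []~p holds vacuously. ✓
— 3 worlds.
For <>p:
s: successors {t, v}; p there: t:T, v:T. ✓
t: successors {u}; p there: u:T. ✓
u: no successors, so <>p fails. ✗
v: successors {w, x}; p there: w:F, x:T. ✓
w: no successors, so <>p fails. ✗
x: no successors, so <>p fails. ✗
— 3 worlds.

3 and 3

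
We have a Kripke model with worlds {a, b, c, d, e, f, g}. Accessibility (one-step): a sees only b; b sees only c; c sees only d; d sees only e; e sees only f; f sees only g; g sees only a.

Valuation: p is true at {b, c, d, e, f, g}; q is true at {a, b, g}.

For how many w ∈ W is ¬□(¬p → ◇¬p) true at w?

1

a: □(¬p → ◇¬p) is T. ✗
b: □(¬p → ◇¬p) is T. ✗
c: □(¬p → ◇¬p) is T. ✗
d: □(¬p → ◇¬p) is T. ✗
e: □(¬p → ◇¬p) is T. ✗
f: □(¬p → ◇¬p) is T. ✗
g: □(¬p → ◇¬p) is F. ✓
Satisfying worlds: {g}.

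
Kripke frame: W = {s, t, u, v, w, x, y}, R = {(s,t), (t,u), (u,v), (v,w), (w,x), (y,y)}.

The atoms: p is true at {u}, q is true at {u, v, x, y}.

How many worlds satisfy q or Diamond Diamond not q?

s: q is F, Diamond Diamond not q is F. ✗
t: q is F, Diamond Diamond not q is F. ✗
u: q is T, Diamond Diamond not q is T. ✓
v: q is T, Diamond Diamond not q is F. ✓
w: q is F, Diamond Diamond not q is F. ✗
x: q is T, Diamond Diamond not q is F. ✓
y: q is T, Diamond Diamond not q is F. ✓
Satisfying worlds: {u, v, x, y}.

4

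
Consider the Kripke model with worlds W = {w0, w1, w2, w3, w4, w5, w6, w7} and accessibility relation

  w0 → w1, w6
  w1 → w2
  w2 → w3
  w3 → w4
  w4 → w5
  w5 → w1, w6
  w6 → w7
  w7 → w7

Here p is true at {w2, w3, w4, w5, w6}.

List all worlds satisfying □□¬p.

{w6, w7}

w0: successors {w1, w6}; □¬p there: w1:F, w6:T. ✗
w1: successors {w2}; □¬p there: w2:F. ✗
w2: successors {w3}; □¬p there: w3:F. ✗
w3: successors {w4}; □¬p there: w4:F. ✗
w4: successors {w5}; □¬p there: w5:F. ✗
w5: successors {w1, w6}; □¬p there: w1:F, w6:T. ✗
w6: successors {w7}; □¬p there: w7:T. ✓
w7: successors {w7}; □¬p there: w7:T. ✓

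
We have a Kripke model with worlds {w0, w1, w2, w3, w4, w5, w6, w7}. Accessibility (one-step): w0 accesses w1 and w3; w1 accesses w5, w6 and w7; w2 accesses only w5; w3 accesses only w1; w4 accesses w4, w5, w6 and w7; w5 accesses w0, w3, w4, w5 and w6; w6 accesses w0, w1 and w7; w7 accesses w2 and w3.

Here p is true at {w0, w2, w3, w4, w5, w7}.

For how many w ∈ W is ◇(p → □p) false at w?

w0: successors {w1, w3}; p → □p there: w1:T, w3:F. ✓
w1: successors {w5, w6, w7}; p → □p there: w5:F, w6:T, w7:T. ✓
w2: successors {w5}; p → □p there: w5:F. ✗
w3: successors {w1}; p → □p there: w1:T. ✓
w4: successors {w4, w5, w6, w7}; p → □p there: w4:F, w5:F, w6:T, w7:T. ✓
w5: successors {w0, w3, w4, w5, w6}; p → □p there: w0:F, w3:F, w4:F, w5:F, w6:T. ✓
w6: successors {w0, w1, w7}; p → □p there: w0:F, w1:T, w7:T. ✓
w7: successors {w2, w3}; p → □p there: w2:T, w3:F. ✓
Satisfying worlds: {w0, w1, w3, w4, w5, w6, w7}.
So ◇(p → □p) fails at the other 1 world.

1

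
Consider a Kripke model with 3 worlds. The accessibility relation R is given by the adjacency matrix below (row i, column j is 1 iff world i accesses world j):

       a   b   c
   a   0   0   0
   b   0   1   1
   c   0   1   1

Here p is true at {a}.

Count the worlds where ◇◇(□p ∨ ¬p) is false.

a: no successors, so ◇◇(□p ∨ ¬p) fails. ✗
b: successors {b, c}; ◇(□p ∨ ¬p) there: b:T, c:T. ✓
c: successors {b, c}; ◇(□p ∨ ¬p) there: b:T, c:T. ✓
Satisfying worlds: {b, c}.
So ◇◇(□p ∨ ¬p) fails at the other 1 world.

1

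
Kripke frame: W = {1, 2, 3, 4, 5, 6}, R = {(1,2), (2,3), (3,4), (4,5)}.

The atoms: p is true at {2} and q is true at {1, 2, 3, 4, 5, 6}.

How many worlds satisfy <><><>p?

1: successors {2}; <><>p there: 2:F. ✗
2: successors {3}; <><>p there: 3:F. ✗
3: successors {4}; <><>p there: 4:F. ✗
4: successors {5}; <><>p there: 5:F. ✗
5: no successors, so <><><>p fails. ✗
6: no successors, so <><><>p fails. ✗
Satisfying worlds: ∅.

0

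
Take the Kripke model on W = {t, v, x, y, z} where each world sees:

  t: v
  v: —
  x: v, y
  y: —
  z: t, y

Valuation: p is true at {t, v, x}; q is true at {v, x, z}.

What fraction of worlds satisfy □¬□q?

2/5

t: successors {v}; ¬□q there: v:F. ✗
v: no successors, so □¬□q holds vacuously. ✓
x: successors {v, y}; ¬□q there: v:F, y:F. ✗
y: no successors, so □¬□q holds vacuously. ✓
z: successors {t, y}; ¬□q there: t:F, y:F. ✗
That's 2 of 5 worlds, so 2/5.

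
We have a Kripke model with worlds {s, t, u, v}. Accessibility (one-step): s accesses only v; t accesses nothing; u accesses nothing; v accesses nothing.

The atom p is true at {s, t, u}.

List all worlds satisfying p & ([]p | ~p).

{t, u}

s: p is T, []p | ~p is F. ✗
t: p is T, []p | ~p is T. ✓
u: p is T, []p | ~p is T. ✓
v: p is F, []p | ~p is T. ✗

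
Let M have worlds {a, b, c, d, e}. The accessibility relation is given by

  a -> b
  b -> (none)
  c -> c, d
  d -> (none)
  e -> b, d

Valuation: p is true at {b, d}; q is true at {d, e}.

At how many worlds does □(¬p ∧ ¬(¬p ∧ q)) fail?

3

a: successors {b}; ¬p ∧ ¬(¬p ∧ q) there: b:F. ✗
b: no successors, so □(¬p ∧ ¬(¬p ∧ q)) holds vacuously. ✓
c: successors {c, d}; ¬p ∧ ¬(¬p ∧ q) there: c:T, d:F. ✗
d: no successors, so □(¬p ∧ ¬(¬p ∧ q)) holds vacuously. ✓
e: successors {b, d}; ¬p ∧ ¬(¬p ∧ q) there: b:F, d:F. ✗
Satisfying worlds: {b, d}.
So □(¬p ∧ ¬(¬p ∧ q)) fails at the other 3 worlds.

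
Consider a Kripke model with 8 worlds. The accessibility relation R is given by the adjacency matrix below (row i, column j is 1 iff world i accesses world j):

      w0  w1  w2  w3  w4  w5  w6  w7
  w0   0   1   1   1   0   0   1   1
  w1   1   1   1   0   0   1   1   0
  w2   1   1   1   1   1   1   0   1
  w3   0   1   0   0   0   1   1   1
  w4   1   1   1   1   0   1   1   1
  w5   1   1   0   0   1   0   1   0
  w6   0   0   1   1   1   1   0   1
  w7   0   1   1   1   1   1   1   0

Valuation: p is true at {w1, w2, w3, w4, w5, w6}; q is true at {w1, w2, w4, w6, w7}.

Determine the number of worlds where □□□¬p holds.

w0: successors {w1, w2, w3, w6, w7}; □□¬p there: w1:F, w2:F, w3:F, w6:F, w7:F. ✗
w1: successors {w0, w1, w2, w5, w6}; □□¬p there: w0:F, w1:F, w2:F, w5:F, w6:F. ✗
w2: successors {w0, w1, w2, w3, w4, w5, w7}; □□¬p there: w0:F, w1:F, w2:F, w3:F, w4:F, w5:F, w7:F. ✗
w3: successors {w1, w5, w6, w7}; □□¬p there: w1:F, w5:F, w6:F, w7:F. ✗
w4: successors {w0, w1, w2, w3, w5, w6, w7}; □□¬p there: w0:F, w1:F, w2:F, w3:F, w5:F, w6:F, w7:F. ✗
w5: successors {w0, w1, w4, w6}; □□¬p there: w0:F, w1:F, w4:F, w6:F. ✗
w6: successors {w2, w3, w4, w5, w7}; □□¬p there: w2:F, w3:F, w4:F, w5:F, w7:F. ✗
w7: successors {w1, w2, w3, w4, w5, w6}; □□¬p there: w1:F, w2:F, w3:F, w4:F, w5:F, w6:F. ✗
Satisfying worlds: ∅.

0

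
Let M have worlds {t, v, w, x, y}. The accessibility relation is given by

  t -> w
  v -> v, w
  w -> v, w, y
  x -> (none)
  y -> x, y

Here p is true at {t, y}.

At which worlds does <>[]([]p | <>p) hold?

{w, y}

t: successors {w}; []([]p | <>p) there: w:F. ✗
v: successors {v, w}; []([]p | <>p) there: v:F, w:F. ✗
w: successors {v, w, y}; []([]p | <>p) there: v:F, w:F, y:T. ✓
x: no successors, so <>[]([]p | <>p) fails. ✗
y: successors {x, y}; []([]p | <>p) there: x:T, y:T. ✓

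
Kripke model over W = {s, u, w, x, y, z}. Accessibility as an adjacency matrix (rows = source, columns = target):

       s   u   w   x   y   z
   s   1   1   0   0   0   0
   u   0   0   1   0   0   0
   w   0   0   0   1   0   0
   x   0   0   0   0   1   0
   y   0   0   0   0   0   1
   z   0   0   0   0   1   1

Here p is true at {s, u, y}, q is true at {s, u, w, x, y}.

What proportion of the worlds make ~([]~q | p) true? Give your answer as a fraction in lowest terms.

s: []~q | p is T. ✗
u: []~q | p is T. ✗
w: []~q | p is F. ✓
x: []~q | p is F. ✓
y: []~q | p is T. ✗
z: []~q | p is F. ✓
That's 3 of 6 worlds, so 3/6 = 1/2.

1/2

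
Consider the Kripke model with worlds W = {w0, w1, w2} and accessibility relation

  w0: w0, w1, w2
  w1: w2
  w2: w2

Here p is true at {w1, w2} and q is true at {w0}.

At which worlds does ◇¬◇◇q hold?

{w0, w1, w2}

w0: successors {w0, w1, w2}; ¬◇◇q there: w0:F, w1:T, w2:T. ✓
w1: successors {w2}; ¬◇◇q there: w2:T. ✓
w2: successors {w2}; ¬◇◇q there: w2:T. ✓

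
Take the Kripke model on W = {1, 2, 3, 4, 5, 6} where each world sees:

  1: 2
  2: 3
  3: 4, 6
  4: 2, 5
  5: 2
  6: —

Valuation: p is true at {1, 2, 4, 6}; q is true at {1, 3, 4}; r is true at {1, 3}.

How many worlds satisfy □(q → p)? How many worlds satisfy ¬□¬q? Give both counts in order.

For □(q → p):
1: successors {2}; q → p there: 2:T. ✓
2: successors {3}; q → p there: 3:F. ✗
3: successors {4, 6}; q → p there: 4:T, 6:T. ✓
4: successors {2, 5}; q → p there: 2:T, 5:T. ✓
5: successors {2}; q → p there: 2:T. ✓
6: no successors, so □(q → p) holds vacuously. ✓
— 5 worlds.
For ¬□¬q:
1: □¬q is T. ✗
2: □¬q is F. ✓
3: □¬q is F. ✓
4: □¬q is T. ✗
5: □¬q is T. ✗
6: □¬q is T. ✗
— 2 worlds.

5 and 2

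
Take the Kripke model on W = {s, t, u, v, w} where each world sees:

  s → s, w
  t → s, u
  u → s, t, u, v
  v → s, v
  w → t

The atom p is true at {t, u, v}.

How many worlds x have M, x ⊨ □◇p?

s: successors {s, w}; ◇p there: s:F, w:T. ✗
t: successors {s, u}; ◇p there: s:F, u:T. ✗
u: successors {s, t, u, v}; ◇p there: s:F, t:T, u:T, v:T. ✗
v: successors {s, v}; ◇p there: s:F, v:T. ✗
w: successors {t}; ◇p there: t:T. ✓
Satisfying worlds: {w}.

1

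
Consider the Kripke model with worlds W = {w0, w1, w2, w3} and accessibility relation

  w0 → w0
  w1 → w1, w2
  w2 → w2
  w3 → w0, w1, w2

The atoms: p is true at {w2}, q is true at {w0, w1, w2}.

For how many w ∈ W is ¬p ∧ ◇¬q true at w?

w0: ¬p is T, ◇¬q is F. ✗
w1: ¬p is T, ◇¬q is F. ✗
w2: ¬p is F, ◇¬q is F. ✗
w3: ¬p is T, ◇¬q is F. ✗
Satisfying worlds: ∅.

0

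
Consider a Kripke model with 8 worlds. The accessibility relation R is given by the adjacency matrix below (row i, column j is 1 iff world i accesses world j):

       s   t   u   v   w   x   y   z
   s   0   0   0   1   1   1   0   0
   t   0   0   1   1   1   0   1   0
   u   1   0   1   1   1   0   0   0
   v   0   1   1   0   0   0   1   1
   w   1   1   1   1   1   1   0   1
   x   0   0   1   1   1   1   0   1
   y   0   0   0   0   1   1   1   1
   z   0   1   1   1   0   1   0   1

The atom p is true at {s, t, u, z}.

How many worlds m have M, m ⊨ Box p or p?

s: Box p is F, p is T. ✓
t: Box p is F, p is T. ✓
u: Box p is F, p is T. ✓
v: Box p is F, p is F. ✗
w: Box p is F, p is F. ✗
x: Box p is F, p is F. ✗
y: Box p is F, p is F. ✗
z: Box p is F, p is T. ✓
Satisfying worlds: {s, t, u, z}.

4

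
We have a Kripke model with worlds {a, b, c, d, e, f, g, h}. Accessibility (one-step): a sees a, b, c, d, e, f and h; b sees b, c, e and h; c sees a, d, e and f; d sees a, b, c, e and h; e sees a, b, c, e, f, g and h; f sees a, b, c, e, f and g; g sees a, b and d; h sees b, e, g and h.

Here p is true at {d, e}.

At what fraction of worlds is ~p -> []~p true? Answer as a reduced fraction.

a: ~p is T, []~p is F. ✗
b: ~p is T, []~p is F. ✗
c: ~p is T, []~p is F. ✗
d: ~p is F, []~p is F. ✓
e: ~p is F, []~p is F. ✓
f: ~p is T, []~p is F. ✗
g: ~p is T, []~p is F. ✗
h: ~p is T, []~p is F. ✗
That's 2 of 8 worlds, so 2/8 = 1/4.

1/4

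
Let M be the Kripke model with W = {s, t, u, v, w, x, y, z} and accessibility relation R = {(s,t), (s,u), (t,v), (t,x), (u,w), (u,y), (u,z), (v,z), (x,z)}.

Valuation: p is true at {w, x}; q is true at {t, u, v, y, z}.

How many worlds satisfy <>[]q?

4

s: successors {t, u}; []q there: t:F, u:F. ✗
t: successors {v, x}; []q there: v:T, x:T. ✓
u: successors {w, y, z}; []q there: w:T, y:T, z:T. ✓
v: successors {z}; []q there: z:T. ✓
w: no successors, so <>[]q fails. ✗
x: successors {z}; []q there: z:T. ✓
y: no successors, so <>[]q fails. ✗
z: no successors, so <>[]q fails. ✗
Satisfying worlds: {t, u, v, x}.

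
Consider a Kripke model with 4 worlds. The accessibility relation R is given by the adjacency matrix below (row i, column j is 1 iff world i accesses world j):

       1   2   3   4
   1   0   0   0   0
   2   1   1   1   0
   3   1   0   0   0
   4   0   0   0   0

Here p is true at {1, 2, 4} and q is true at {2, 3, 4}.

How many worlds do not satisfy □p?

1: no successors, so □p holds vacuously. ✓
2: successors {1, 2, 3}; p there: 1:T, 2:T, 3:F. ✗
3: successors {1}; p there: 1:T. ✓
4: no successors, so □p holds vacuously. ✓
Satisfying worlds: {1, 3, 4}.
So □p fails at the other 1 world.

1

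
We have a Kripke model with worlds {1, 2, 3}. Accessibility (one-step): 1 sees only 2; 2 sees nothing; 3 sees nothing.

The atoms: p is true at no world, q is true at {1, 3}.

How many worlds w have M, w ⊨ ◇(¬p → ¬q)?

1

1: successors {2}; ¬p → ¬q there: 2:T. ✓
2: no successors, so ◇(¬p → ¬q) fails. ✗
3: no successors, so ◇(¬p → ¬q) fails. ✗
Satisfying worlds: {1}.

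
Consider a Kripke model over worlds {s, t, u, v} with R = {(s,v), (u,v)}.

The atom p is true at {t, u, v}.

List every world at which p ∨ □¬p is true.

s: p is F, □¬p is F. ✗
t: p is T, □¬p is T. ✓
u: p is T, □¬p is F. ✓
v: p is T, □¬p is T. ✓

{t, u, v}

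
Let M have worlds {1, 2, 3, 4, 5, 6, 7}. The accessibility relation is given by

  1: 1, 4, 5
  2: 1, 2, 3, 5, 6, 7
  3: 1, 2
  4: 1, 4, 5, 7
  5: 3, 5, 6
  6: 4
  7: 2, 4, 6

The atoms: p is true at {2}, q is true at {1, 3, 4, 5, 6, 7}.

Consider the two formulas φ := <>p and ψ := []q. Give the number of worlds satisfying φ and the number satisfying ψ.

3 and 4

For <>p:
1: successors {1, 4, 5}; p there: 1:F, 4:F, 5:F. ✗
2: successors {1, 2, 3, 5, 6, 7}; p there: 1:F, 2:T, 3:F, 5:F, 6:F, 7:F. ✓
3: successors {1, 2}; p there: 1:F, 2:T. ✓
4: successors {1, 4, 5, 7}; p there: 1:F, 4:F, 5:F, 7:F. ✗
5: successors {3, 5, 6}; p there: 3:F, 5:F, 6:F. ✗
6: successors {4}; p there: 4:F. ✗
7: successors {2, 4, 6}; p there: 2:T, 4:F, 6:F. ✓
— 3 worlds.
For []q:
1: successors {1, 4, 5}; q there: 1:T, 4:T, 5:T. ✓
2: successors {1, 2, 3, 5, 6, 7}; q there: 1:T, 2:F, 3:T, 5:T, 6:T, 7:T. ✗
3: successors {1, 2}; q there: 1:T, 2:F. ✗
4: successors {1, 4, 5, 7}; q there: 1:T, 4:T, 5:T, 7:T. ✓
5: successors {3, 5, 6}; q there: 3:T, 5:T, 6:T. ✓
6: successors {4}; q there: 4:T. ✓
7: successors {2, 4, 6}; q there: 2:F, 4:T, 6:T. ✗
— 4 worlds.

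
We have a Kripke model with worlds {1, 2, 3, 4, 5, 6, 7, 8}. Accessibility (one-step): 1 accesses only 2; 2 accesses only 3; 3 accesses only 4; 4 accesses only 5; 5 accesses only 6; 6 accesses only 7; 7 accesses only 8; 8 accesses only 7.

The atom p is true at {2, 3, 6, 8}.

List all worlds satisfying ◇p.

1: successors {2}; p there: 2:T. ✓
2: successors {3}; p there: 3:T. ✓
3: successors {4}; p there: 4:F. ✗
4: successors {5}; p there: 5:F. ✗
5: successors {6}; p there: 6:T. ✓
6: successors {7}; p there: 7:F. ✗
7: successors {8}; p there: 8:T. ✓
8: successors {7}; p there: 7:F. ✗

{1, 2, 5, 7}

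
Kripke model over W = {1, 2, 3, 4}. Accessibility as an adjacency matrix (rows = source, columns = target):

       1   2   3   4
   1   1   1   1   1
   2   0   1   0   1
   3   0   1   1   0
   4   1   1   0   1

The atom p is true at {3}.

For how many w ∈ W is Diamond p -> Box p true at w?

2

1: Diamond p is T, Box p is F. ✗
2: Diamond p is F, Box p is F. ✓
3: Diamond p is T, Box p is F. ✗
4: Diamond p is F, Box p is F. ✓
Satisfying worlds: {2, 4}.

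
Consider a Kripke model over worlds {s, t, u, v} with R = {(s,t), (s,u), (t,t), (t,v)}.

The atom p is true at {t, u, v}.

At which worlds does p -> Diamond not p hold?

s: p is F, Diamond not p is F. ✓
t: p is T, Diamond not p is F. ✗
u: p is T, Diamond not p is F. ✗
v: p is T, Diamond not p is F. ✗

{s}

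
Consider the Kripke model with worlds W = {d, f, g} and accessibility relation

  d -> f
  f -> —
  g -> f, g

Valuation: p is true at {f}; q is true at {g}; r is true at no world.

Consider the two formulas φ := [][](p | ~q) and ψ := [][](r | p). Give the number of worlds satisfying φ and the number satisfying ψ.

For [][](p | ~q):
d: successors {f}; [](p | ~q) there: f:T. ✓
f: no successors, so [][](p | ~q) holds vacuously. ✓
g: successors {f, g}; [](p | ~q) there: f:T, g:F. ✗
— 2 worlds.
For [][](r | p):
d: successors {f}; [](r | p) there: f:T. ✓
f: no successors, so [][](r | p) holds vacuously. ✓
g: successors {f, g}; [](r | p) there: f:T, g:F. ✗
— 2 worlds.

2 and 2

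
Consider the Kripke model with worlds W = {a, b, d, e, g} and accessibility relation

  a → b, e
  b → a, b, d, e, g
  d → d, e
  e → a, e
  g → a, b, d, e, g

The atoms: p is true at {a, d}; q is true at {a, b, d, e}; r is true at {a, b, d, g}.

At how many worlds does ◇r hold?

a: successors {b, e}; r there: b:T, e:F. ✓
b: successors {a, b, d, e, g}; r there: a:T, b:T, d:T, e:F, g:T. ✓
d: successors {d, e}; r there: d:T, e:F. ✓
e: successors {a, e}; r there: a:T, e:F. ✓
g: successors {a, b, d, e, g}; r there: a:T, b:T, d:T, e:F, g:T. ✓
Satisfying worlds: {a, b, d, e, g}.

5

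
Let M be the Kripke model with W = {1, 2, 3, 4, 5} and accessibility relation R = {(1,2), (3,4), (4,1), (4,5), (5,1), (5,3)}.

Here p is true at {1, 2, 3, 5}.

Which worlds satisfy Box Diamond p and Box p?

{2, 4}

1: Box Diamond p is F, Box p is T. ✗
2: Box Diamond p is T, Box p is T. ✓
3: Box Diamond p is T, Box p is F. ✗
4: Box Diamond p is T, Box p is T. ✓
5: Box Diamond p is F, Box p is T. ✗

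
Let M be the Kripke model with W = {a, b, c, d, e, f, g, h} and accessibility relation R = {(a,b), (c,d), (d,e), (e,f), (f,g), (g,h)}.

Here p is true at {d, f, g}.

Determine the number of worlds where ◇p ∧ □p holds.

a: ◇p is F, □p is F. ✗
b: ◇p is F, □p is T. ✗
c: ◇p is T, □p is T. ✓
d: ◇p is F, □p is F. ✗
e: ◇p is T, □p is T. ✓
f: ◇p is T, □p is T. ✓
g: ◇p is F, □p is F. ✗
h: ◇p is F, □p is T. ✗
Satisfying worlds: {c, e, f}.

3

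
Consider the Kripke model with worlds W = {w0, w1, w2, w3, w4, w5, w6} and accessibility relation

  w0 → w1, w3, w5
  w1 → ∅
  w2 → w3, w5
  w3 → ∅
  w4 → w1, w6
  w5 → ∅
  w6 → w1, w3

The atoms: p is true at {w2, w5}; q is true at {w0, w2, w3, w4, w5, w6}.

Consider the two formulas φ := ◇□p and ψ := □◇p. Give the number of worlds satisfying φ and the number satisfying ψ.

4 and 3

For ◇□p:
w0: successors {w1, w3, w5}; □p there: w1:T, w3:T, w5:T. ✓
w1: no successors, so ◇□p fails. ✗
w2: successors {w3, w5}; □p there: w3:T, w5:T. ✓
w3: no successors, so ◇□p fails. ✗
w4: successors {w1, w6}; □p there: w1:T, w6:F. ✓
w5: no successors, so ◇□p fails. ✗
w6: successors {w1, w3}; □p there: w1:T, w3:T. ✓
— 4 worlds.
For □◇p:
w0: successors {w1, w3, w5}; ◇p there: w1:F, w3:F, w5:F. ✗
w1: no successors, so □◇p holds vacuously. ✓
w2: successors {w3, w5}; ◇p there: w3:F, w5:F. ✗
w3: no successors, so □◇p holds vacuously. ✓
w4: successors {w1, w6}; ◇p there: w1:F, w6:F. ✗
w5: no successors, so □◇p holds vacuously. ✓
w6: successors {w1, w3}; ◇p there: w1:F, w3:F. ✗
— 3 worlds.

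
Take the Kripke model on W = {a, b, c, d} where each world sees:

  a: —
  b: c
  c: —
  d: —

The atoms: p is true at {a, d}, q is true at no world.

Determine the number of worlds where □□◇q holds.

4

a: no successors, so □□◇q holds vacuously. ✓
b: successors {c}; □◇q there: c:T. ✓
c: no successors, so □□◇q holds vacuously. ✓
d: no successors, so □□◇q holds vacuously. ✓
Satisfying worlds: {a, b, c, d}.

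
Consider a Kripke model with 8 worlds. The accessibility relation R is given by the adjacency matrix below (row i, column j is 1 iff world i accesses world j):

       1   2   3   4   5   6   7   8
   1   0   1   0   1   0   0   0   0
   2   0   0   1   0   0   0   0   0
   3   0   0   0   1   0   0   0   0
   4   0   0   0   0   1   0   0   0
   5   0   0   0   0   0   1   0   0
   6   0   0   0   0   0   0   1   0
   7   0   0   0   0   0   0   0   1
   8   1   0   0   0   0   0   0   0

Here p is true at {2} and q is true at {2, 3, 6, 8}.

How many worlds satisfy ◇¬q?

5

1: successors {2, 4}; ¬q there: 2:F, 4:T. ✓
2: successors {3}; ¬q there: 3:F. ✗
3: successors {4}; ¬q there: 4:T. ✓
4: successors {5}; ¬q there: 5:T. ✓
5: successors {6}; ¬q there: 6:F. ✗
6: successors {7}; ¬q there: 7:T. ✓
7: successors {8}; ¬q there: 8:F. ✗
8: successors {1}; ¬q there: 1:T. ✓
Satisfying worlds: {1, 3, 4, 6, 8}.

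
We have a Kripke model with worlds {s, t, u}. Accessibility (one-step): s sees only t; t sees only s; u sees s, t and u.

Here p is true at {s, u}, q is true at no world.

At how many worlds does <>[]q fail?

3

s: successors {t}; []q there: t:F. ✗
t: successors {s}; []q there: s:F. ✗
u: successors {s, t, u}; []q there: s:F, t:F, u:F. ✗
Satisfying worlds: ∅.
So <>[]q fails at the other 3 worlds.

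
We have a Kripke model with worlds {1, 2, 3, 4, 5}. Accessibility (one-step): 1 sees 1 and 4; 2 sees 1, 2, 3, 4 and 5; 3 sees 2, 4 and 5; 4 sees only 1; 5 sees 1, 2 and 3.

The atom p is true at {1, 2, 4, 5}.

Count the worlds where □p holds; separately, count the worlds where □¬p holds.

3 and 0

For □p:
1: successors {1, 4}; p there: 1:T, 4:T. ✓
2: successors {1, 2, 3, 4, 5}; p there: 1:T, 2:T, 3:F, 4:T, 5:T. ✗
3: successors {2, 4, 5}; p there: 2:T, 4:T, 5:T. ✓
4: successors {1}; p there: 1:T. ✓
5: successors {1, 2, 3}; p there: 1:T, 2:T, 3:F. ✗
— 3 worlds.
For □¬p:
1: successors {1, 4}; ¬p there: 1:F, 4:F. ✗
2: successors {1, 2, 3, 4, 5}; ¬p there: 1:F, 2:F, 3:T, 4:F, 5:F. ✗
3: successors {2, 4, 5}; ¬p there: 2:F, 4:F, 5:F. ✗
4: successors {1}; ¬p there: 1:F. ✗
5: successors {1, 2, 3}; ¬p there: 1:F, 2:F, 3:T. ✗
— 0 worlds.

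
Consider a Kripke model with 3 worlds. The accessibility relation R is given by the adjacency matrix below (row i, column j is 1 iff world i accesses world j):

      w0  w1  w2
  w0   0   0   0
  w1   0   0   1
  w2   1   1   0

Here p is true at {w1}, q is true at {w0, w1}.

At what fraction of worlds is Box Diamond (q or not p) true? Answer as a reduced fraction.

w0: no successors, so Box Diamond (q or not p) holds vacuously. ✓
w1: successors {w2}; Diamond (q or not p) there: w2:T. ✓
w2: successors {w0, w1}; Diamond (q or not p) there: w0:F, w1:T. ✗
That's 2 of 3 worlds, so 2/3.

2/3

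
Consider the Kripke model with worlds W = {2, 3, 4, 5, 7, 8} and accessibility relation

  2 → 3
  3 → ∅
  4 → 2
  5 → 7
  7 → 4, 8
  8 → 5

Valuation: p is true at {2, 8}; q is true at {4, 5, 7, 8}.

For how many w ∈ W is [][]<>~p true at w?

4

2: successors {3}; []<>~p there: 3:T. ✓
3: no successors, so [][]<>~p holds vacuously. ✓
4: successors {2}; []<>~p there: 2:F. ✗
5: successors {7}; []<>~p there: 7:F. ✗
7: successors {4, 8}; []<>~p there: 4:T, 8:T. ✓
8: successors {5}; []<>~p there: 5:T. ✓
Satisfying worlds: {2, 3, 7, 8}.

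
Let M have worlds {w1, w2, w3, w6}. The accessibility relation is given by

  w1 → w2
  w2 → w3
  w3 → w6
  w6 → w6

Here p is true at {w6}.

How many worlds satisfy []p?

w1: successors {w2}; p there: w2:F. ✗
w2: successors {w3}; p there: w3:F. ✗
w3: successors {w6}; p there: w6:T. ✓
w6: successors {w6}; p there: w6:T. ✓
Satisfying worlds: {w3, w6}.

2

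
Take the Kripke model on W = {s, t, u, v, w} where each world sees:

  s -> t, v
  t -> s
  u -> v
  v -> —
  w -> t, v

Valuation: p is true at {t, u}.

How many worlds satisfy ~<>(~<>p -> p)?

2

s: <>(~<>p -> p) is T. ✗
t: <>(~<>p -> p) is T. ✗
u: <>(~<>p -> p) is F. ✓
v: <>(~<>p -> p) is F. ✓
w: <>(~<>p -> p) is T. ✗
Satisfying worlds: {u, v}.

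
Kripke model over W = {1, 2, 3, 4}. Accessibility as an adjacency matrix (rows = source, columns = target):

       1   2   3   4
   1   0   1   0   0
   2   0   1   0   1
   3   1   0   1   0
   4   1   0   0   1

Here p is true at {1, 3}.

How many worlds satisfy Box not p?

2

1: successors {2}; not p there: 2:T. ✓
2: successors {2, 4}; not p there: 2:T, 4:T. ✓
3: successors {1, 3}; not p there: 1:F, 3:F. ✗
4: successors {1, 4}; not p there: 1:F, 4:T. ✗
Satisfying worlds: {1, 2}.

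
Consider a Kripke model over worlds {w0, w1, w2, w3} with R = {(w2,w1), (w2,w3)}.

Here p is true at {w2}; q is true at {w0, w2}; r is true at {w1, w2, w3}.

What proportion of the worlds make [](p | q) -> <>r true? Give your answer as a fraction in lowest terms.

1/4

w0: [](p | q) is T, <>r is F. ✗
w1: [](p | q) is T, <>r is F. ✗
w2: [](p | q) is F, <>r is T. ✓
w3: [](p | q) is T, <>r is F. ✗
That's 1 of 4 worlds, so 1/4.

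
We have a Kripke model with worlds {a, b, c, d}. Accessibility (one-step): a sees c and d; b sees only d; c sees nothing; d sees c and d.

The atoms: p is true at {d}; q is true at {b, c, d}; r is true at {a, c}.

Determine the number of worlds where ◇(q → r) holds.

a: successors {c, d}; q → r there: c:T, d:F. ✓
b: successors {d}; q → r there: d:F. ✗
c: no successors, so ◇(q → r) fails. ✗
d: successors {c, d}; q → r there: c:T, d:F. ✓
Satisfying worlds: {a, d}.

2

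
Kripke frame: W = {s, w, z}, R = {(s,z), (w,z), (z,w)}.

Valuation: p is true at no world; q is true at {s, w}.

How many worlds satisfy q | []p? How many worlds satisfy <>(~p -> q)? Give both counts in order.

2 and 1

For q | []p:
s: q is T, []p is F. ✓
w: q is T, []p is F. ✓
z: q is F, []p is F. ✗
— 2 worlds.
For <>(~p -> q):
s: successors {z}; ~p -> q there: z:F. ✗
w: successors {z}; ~p -> q there: z:F. ✗
z: successors {w}; ~p -> q there: w:T. ✓
— 1 world.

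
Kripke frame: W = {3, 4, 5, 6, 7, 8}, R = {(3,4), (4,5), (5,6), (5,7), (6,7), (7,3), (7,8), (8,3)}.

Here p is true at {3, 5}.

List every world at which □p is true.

{4, 8}

3: successors {4}; p there: 4:F. ✗
4: successors {5}; p there: 5:T. ✓
5: successors {6, 7}; p there: 6:F, 7:F. ✗
6: successors {7}; p there: 7:F. ✗
7: successors {3, 8}; p there: 3:T, 8:F. ✗
8: successors {3}; p there: 3:T. ✓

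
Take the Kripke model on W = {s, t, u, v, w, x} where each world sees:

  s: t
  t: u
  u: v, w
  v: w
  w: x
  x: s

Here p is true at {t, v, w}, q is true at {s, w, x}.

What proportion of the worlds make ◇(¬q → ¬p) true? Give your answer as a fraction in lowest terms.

5/6

s: successors {t}; ¬q → ¬p there: t:F. ✗
t: successors {u}; ¬q → ¬p there: u:T. ✓
u: successors {v, w}; ¬q → ¬p there: v:F, w:T. ✓
v: successors {w}; ¬q → ¬p there: w:T. ✓
w: successors {x}; ¬q → ¬p there: x:T. ✓
x: successors {s}; ¬q → ¬p there: s:T. ✓
That's 5 of 6 worlds, so 5/6.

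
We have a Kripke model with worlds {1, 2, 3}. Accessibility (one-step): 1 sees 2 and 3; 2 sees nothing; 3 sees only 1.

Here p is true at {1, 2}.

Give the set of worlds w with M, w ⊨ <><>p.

{1, 3}

1: successors {2, 3}; <>p there: 2:F, 3:T. ✓
2: no successors, so <><>p fails. ✗
3: successors {1}; <>p there: 1:T. ✓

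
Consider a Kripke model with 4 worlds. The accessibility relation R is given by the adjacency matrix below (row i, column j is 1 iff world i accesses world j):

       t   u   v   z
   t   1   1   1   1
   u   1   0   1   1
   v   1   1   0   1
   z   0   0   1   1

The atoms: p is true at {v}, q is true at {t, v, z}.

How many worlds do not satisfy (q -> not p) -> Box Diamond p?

t: q -> not p is T, Box Diamond p is F. ✗
u: q -> not p is T, Box Diamond p is F. ✗
v: q -> not p is F, Box Diamond p is T. ✓
z: q -> not p is T, Box Diamond p is F. ✗
Satisfying worlds: {v}.
So (q -> not p) -> Box Diamond p fails at the other 3 worlds.

3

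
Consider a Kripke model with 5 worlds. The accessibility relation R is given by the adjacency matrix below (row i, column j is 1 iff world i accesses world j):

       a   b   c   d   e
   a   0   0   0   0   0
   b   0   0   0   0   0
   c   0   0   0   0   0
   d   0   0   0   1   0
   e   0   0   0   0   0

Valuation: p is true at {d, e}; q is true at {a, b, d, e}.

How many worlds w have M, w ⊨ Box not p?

a: no successors, so Box not p holds vacuously. ✓
b: no successors, so Box not p holds vacuously. ✓
c: no successors, so Box not p holds vacuously. ✓
d: successors {d}; not p there: d:F. ✗
e: no successors, so Box not p holds vacuously. ✓
Satisfying worlds: {a, b, c, e}.

4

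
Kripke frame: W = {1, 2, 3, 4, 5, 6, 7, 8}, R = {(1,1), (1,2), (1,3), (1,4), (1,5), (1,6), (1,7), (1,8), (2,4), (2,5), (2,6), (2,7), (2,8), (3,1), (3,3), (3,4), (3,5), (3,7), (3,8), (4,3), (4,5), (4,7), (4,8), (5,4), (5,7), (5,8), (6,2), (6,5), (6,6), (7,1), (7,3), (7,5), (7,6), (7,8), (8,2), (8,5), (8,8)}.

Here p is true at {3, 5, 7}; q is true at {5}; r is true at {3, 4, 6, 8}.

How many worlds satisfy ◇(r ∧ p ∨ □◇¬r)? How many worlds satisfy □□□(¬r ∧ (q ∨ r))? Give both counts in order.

For ◇(r ∧ p ∨ □◇¬r):
1: successors {1, 2, 3, 4, 5, 6, 7, 8}; r ∧ p ∨ □◇¬r there: 1:T, 2:T, 3:T, 4:T, 5:T, 6:T, 7:T, 8:T. ✓
2: successors {4, 5, 6, 7, 8}; r ∧ p ∨ □◇¬r there: 4:T, 5:T, 6:T, 7:T, 8:T. ✓
3: successors {1, 3, 4, 5, 7, 8}; r ∧ p ∨ □◇¬r there: 1:T, 3:T, 4:T, 5:T, 7:T, 8:T. ✓
4: successors {3, 5, 7, 8}; r ∧ p ∨ □◇¬r there: 3:T, 5:T, 7:T, 8:T. ✓
5: successors {4, 7, 8}; r ∧ p ∨ □◇¬r there: 4:T, 7:T, 8:T. ✓
6: successors {2, 5, 6}; r ∧ p ∨ □◇¬r there: 2:T, 5:T, 6:T. ✓
7: successors {1, 3, 5, 6, 8}; r ∧ p ∨ □◇¬r there: 1:T, 3:T, 5:T, 6:T, 8:T. ✓
8: successors {2, 5, 8}; r ∧ p ∨ □◇¬r there: 2:T, 5:T, 8:T. ✓
— 8 worlds.
For □□□(¬r ∧ (q ∨ r)):
1: successors {1, 2, 3, 4, 5, 6, 7, 8}; □□(¬r ∧ (q ∨ r)) there: 1:F, 2:F, 3:F, 4:F, 5:F, 6:F, 7:F, 8:F. ✗
2: successors {4, 5, 6, 7, 8}; □□(¬r ∧ (q ∨ r)) there: 4:F, 5:F, 6:F, 7:F, 8:F. ✗
3: successors {1, 3, 4, 5, 7, 8}; □□(¬r ∧ (q ∨ r)) there: 1:F, 3:F, 4:F, 5:F, 7:F, 8:F. ✗
4: successors {3, 5, 7, 8}; □□(¬r ∧ (q ∨ r)) there: 3:F, 5:F, 7:F, 8:F. ✗
5: successors {4, 7, 8}; □□(¬r ∧ (q ∨ r)) there: 4:F, 7:F, 8:F. ✗
6: successors {2, 5, 6}; □□(¬r ∧ (q ∨ r)) there: 2:F, 5:F, 6:F. ✗
7: successors {1, 3, 5, 6, 8}; □□(¬r ∧ (q ∨ r)) there: 1:F, 3:F, 5:F, 6:F, 8:F. ✗
8: successors {2, 5, 8}; □□(¬r ∧ (q ∨ r)) there: 2:F, 5:F, 8:F. ✗
— 0 worlds.

8 and 0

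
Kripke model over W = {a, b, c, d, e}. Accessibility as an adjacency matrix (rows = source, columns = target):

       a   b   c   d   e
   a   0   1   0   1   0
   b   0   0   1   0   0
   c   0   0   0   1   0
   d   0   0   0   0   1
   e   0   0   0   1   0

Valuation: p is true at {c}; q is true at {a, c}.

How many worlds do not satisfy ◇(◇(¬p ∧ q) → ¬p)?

a: successors {b, d}; ◇(¬p ∧ q) → ¬p there: b:T, d:T. ✓
b: successors {c}; ◇(¬p ∧ q) → ¬p there: c:T. ✓
c: successors {d}; ◇(¬p ∧ q) → ¬p there: d:T. ✓
d: successors {e}; ◇(¬p ∧ q) → ¬p there: e:T. ✓
e: successors {d}; ◇(¬p ∧ q) → ¬p there: d:T. ✓
Satisfying worlds: {a, b, c, d, e}.
So ◇(◇(¬p ∧ q) → ¬p) fails at the other 0 worlds.

0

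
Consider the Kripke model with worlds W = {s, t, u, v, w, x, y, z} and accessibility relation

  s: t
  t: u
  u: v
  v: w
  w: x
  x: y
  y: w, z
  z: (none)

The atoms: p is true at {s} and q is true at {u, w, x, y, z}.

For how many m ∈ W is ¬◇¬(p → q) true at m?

8

s: ◇¬(p → q) is F. ✓
t: ◇¬(p → q) is F. ✓
u: ◇¬(p → q) is F. ✓
v: ◇¬(p → q) is F. ✓
w: ◇¬(p → q) is F. ✓
x: ◇¬(p → q) is F. ✓
y: ◇¬(p → q) is F. ✓
z: ◇¬(p → q) is F. ✓
Satisfying worlds: {s, t, u, v, w, x, y, z}.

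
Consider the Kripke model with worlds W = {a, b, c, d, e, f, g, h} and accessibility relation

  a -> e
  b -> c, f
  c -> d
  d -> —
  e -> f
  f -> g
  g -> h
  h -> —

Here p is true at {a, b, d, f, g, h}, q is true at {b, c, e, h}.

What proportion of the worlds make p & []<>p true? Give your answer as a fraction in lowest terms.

5/8

a: p is T, []<>p is T. ✓
b: p is T, []<>p is T. ✓
c: p is F, []<>p is F. ✗
d: p is T, []<>p is T. ✓
e: p is F, []<>p is T. ✗
f: p is T, []<>p is T. ✓
g: p is T, []<>p is F. ✗
h: p is T, []<>p is T. ✓
That's 5 of 8 worlds, so 5/8.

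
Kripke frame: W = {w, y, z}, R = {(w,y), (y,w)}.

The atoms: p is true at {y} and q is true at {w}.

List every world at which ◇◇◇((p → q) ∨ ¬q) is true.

w: successors {y}; ◇◇((p → q) ∨ ¬q) there: y:T. ✓
y: successors {w}; ◇◇((p → q) ∨ ¬q) there: w:T. ✓
z: no successors, so ◇◇◇((p → q) ∨ ¬q) fails. ✗

{w, y}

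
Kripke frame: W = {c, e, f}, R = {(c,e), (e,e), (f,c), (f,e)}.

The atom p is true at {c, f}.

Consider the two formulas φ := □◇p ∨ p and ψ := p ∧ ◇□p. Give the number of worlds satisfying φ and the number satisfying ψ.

For □◇p ∨ p:
c: □◇p is F, p is T. ✓
e: □◇p is F, p is F. ✗
f: □◇p is F, p is T. ✓
— 2 worlds.
For p ∧ ◇□p:
c: p is T, ◇□p is F. ✗
e: p is F, ◇□p is F. ✗
f: p is T, ◇□p is F. ✗
— 0 worlds.

2 and 0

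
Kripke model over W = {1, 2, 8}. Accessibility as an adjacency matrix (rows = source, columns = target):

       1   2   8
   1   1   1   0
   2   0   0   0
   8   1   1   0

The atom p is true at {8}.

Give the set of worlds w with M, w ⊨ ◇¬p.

1: successors {1, 2}; ¬p there: 1:T, 2:T. ✓
2: no successors, so ◇¬p fails. ✗
8: successors {1, 2}; ¬p there: 1:T, 2:T. ✓

{1, 8}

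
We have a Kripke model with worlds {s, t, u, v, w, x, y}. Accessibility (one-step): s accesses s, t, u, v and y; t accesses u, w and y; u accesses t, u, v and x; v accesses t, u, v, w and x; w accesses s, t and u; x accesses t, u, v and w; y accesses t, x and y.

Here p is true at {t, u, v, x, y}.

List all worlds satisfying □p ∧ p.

{u, y}

s: □p is F, p is F. ✗
t: □p is F, p is T. ✗
u: □p is T, p is T. ✓
v: □p is F, p is T. ✗
w: □p is F, p is F. ✗
x: □p is F, p is T. ✗
y: □p is T, p is T. ✓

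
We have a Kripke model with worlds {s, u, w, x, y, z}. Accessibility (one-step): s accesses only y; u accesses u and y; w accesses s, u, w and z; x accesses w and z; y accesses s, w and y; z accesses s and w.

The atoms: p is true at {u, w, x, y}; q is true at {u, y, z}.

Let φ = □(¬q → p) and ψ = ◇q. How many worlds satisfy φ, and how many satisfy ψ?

For □(¬q → p):
s: successors {y}; ¬q → p there: y:T. ✓
u: successors {u, y}; ¬q → p there: u:T, y:T. ✓
w: successors {s, u, w, z}; ¬q → p there: s:F, u:T, w:T, z:T. ✗
x: successors {w, z}; ¬q → p there: w:T, z:T. ✓
y: successors {s, w, y}; ¬q → p there: s:F, w:T, y:T. ✗
z: successors {s, w}; ¬q → p there: s:F, w:T. ✗
— 3 worlds.
For ◇q:
s: successors {y}; q there: y:T. ✓
u: successors {u, y}; q there: u:T, y:T. ✓
w: successors {s, u, w, z}; q there: s:F, u:T, w:F, z:T. ✓
x: successors {w, z}; q there: w:F, z:T. ✓
y: successors {s, w, y}; q there: s:F, w:F, y:T. ✓
z: successors {s, w}; q there: s:F, w:F. ✗
— 5 worlds.

3 and 5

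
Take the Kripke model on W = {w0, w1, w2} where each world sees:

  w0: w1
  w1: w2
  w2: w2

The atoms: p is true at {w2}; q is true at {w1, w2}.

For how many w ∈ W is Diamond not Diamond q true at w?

0

w0: successors {w1}; not Diamond q there: w1:F. ✗
w1: successors {w2}; not Diamond q there: w2:F. ✗
w2: successors {w2}; not Diamond q there: w2:F. ✗
Satisfying worlds: ∅.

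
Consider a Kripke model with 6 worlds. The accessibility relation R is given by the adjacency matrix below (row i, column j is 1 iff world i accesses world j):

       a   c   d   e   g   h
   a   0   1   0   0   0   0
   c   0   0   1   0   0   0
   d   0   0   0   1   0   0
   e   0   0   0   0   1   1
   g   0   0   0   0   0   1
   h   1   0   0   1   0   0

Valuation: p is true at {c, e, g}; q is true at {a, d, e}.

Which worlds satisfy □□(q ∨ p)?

a: successors {c}; □(q ∨ p) there: c:T. ✓
c: successors {d}; □(q ∨ p) there: d:T. ✓
d: successors {e}; □(q ∨ p) there: e:F. ✗
e: successors {g, h}; □(q ∨ p) there: g:F, h:T. ✗
g: successors {h}; □(q ∨ p) there: h:T. ✓
h: successors {a, e}; □(q ∨ p) there: a:T, e:F. ✗

{a, c, g}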